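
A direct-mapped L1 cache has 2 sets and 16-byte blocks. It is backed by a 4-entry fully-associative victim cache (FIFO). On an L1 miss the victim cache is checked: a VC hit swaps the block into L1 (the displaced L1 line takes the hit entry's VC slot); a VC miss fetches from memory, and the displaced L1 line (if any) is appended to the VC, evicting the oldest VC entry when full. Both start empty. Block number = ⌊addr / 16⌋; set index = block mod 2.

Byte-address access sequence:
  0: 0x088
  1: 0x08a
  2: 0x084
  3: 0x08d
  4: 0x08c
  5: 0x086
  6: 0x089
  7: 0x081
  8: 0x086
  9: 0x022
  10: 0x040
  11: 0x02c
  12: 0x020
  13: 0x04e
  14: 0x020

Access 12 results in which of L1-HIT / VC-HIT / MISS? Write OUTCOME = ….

0: 0x88 (blk 8, set 0) → MISS  vc=[]
1: 0x8a (blk 8, set 0) → L1-HIT  vc=[]
2: 0x84 (blk 8, set 0) → L1-HIT  vc=[]
3: 0x8d (blk 8, set 0) → L1-HIT  vc=[]
4: 0x8c (blk 8, set 0) → L1-HIT  vc=[]
5: 0x86 (blk 8, set 0) → L1-HIT  vc=[]
6: 0x89 (blk 8, set 0) → L1-HIT  vc=[]
7: 0x81 (blk 8, set 0) → L1-HIT  vc=[]
8: 0x86 (blk 8, set 0) → L1-HIT  vc=[]
9: 0x22 (blk 2, set 0) → MISS  vc=[8]
10: 0x40 (blk 4, set 0) → MISS  vc=[8, 2]
11: 0x2c (blk 2, set 0) → VC-HIT  vc=[8, 4]
12: 0x20 (blk 2, set 0) → L1-HIT  vc=[8, 4]
13: 0x4e (blk 4, set 0) → VC-HIT  vc=[8, 2]
14: 0x20 (blk 2, set 0) → VC-HIT  vc=[8, 4]

OUTCOME = L1-HIT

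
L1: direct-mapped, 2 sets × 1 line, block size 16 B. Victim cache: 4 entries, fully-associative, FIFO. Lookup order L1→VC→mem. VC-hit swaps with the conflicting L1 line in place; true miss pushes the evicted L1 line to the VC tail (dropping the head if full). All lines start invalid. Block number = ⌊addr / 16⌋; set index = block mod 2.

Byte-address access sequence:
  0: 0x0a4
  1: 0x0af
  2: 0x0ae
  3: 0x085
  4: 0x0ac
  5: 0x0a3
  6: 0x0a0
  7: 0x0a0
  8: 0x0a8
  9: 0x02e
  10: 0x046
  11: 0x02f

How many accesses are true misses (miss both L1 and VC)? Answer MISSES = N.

0: 0xa4 (blk 10, set 0) → MISS  vc=[]
1: 0xaf (blk 10, set 0) → L1-HIT  vc=[]
2: 0xae (blk 10, set 0) → L1-HIT  vc=[]
3: 0x85 (blk 8, set 0) → MISS  vc=[10]
4: 0xac (blk 10, set 0) → VC-HIT  vc=[8]
5: 0xa3 (blk 10, set 0) → L1-HIT  vc=[8]
6: 0xa0 (blk 10, set 0) → L1-HIT  vc=[8]
7: 0xa0 (blk 10, set 0) → L1-HIT  vc=[8]
8: 0xa8 (blk 10, set 0) → L1-HIT  vc=[8]
9: 0x2e (blk 2, set 0) → MISS  vc=[8, 10]
10: 0x46 (blk 4, set 0) → MISS  vc=[8, 10, 2]
11: 0x2f (blk 2, set 0) → VC-HIT  vc=[8, 10, 4]

MISSES = 4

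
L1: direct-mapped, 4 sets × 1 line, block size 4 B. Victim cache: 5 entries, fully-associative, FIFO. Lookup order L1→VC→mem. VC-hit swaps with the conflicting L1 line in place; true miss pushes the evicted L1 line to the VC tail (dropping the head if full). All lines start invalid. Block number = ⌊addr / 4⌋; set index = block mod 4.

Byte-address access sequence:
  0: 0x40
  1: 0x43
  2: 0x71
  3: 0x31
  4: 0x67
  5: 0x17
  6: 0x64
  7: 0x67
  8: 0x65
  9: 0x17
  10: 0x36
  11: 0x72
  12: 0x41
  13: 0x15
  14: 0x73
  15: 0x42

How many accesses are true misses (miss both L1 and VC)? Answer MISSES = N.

MISSES = 6

#0 0x40→b16/s0 MISS; vc=[]
#1 0x43→b16/s0 L1-HIT; vc=[]
#2 0x71→b28/s0 MISS; vc=[16]
#3 0x31→b12/s0 MISS; vc=[16,28]
#4 0x67→b25/s1 MISS; vc=[16,28]
#5 0x17→b5/s1 MISS; vc=[16,28,25]
#6 0x64→b25/s1 VC-HIT; vc=[16,28,5]
#7 0x67→b25/s1 L1-HIT; vc=[16,28,5]
#8 0x65→b25/s1 L1-HIT; vc=[16,28,5]
#9 0x17→b5/s1 VC-HIT; vc=[16,28,25]
#10 0x36→b13/s1 MISS; vc=[16,28,25,5]
#11 0x72→b28/s0 VC-HIT; vc=[16,12,25,5]
#12 0x41→b16/s0 VC-HIT; vc=[28,12,25,5]
#13 0x15→b5/s1 VC-HIT; vc=[28,12,25,13]
#14 0x73→b28/s0 VC-HIT; vc=[16,12,25,13]
#15 0x42→b16/s0 VC-HIT; vc=[28,12,25,13]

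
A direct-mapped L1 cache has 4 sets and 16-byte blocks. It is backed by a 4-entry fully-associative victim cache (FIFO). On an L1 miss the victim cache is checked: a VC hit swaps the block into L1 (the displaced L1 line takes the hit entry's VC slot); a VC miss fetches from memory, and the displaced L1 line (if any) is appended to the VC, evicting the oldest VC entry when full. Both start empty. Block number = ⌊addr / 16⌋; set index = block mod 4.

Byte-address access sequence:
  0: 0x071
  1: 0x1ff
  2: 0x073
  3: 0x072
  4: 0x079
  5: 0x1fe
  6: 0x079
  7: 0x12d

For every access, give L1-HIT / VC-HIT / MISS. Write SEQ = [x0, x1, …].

SEQ = [MISS, MISS, VC-HIT, L1-HIT, L1-HIT, VC-HIT, VC-HIT, MISS]

#0 0x71→b7/s3 MISS; vc=[]
#1 0x1ff→b31/s3 MISS; vc=[7]
#2 0x73→b7/s3 VC-HIT; vc=[31]
#3 0x72→b7/s3 L1-HIT; vc=[31]
#4 0x79→b7/s3 L1-HIT; vc=[31]
#5 0x1fe→b31/s3 VC-HIT; vc=[7]
#6 0x79→b7/s3 VC-HIT; vc=[31]
#7 0x12d→b18/s2 MISS; vc=[31]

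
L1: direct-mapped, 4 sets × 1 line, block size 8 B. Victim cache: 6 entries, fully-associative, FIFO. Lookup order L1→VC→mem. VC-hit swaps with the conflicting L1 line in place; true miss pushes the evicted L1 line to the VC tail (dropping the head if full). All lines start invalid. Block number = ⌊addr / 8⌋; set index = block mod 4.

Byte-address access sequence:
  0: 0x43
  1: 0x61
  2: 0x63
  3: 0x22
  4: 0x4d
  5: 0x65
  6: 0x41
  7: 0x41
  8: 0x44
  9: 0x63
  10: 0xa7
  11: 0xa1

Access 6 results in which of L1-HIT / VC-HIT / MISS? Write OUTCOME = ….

OUTCOME = VC-HIT

#0 0x43→b8/s0 MISS; vc=[]
#1 0x61→b12/s0 MISS; vc=[8]
#2 0x63→b12/s0 L1-HIT; vc=[8]
#3 0x22→b4/s0 MISS; vc=[8,12]
#4 0x4d→b9/s1 MISS; vc=[8,12]
#5 0x65→b12/s0 VC-HIT; vc=[8,4]
#6 0x41→b8/s0 VC-HIT; vc=[12,4]
#7 0x41→b8/s0 L1-HIT; vc=[12,4]
#8 0x44→b8/s0 L1-HIT; vc=[12,4]
#9 0x63→b12/s0 VC-HIT; vc=[8,4]
#10 0xa7→b20/s0 MISS; vc=[8,4,12]
#11 0xa1→b20/s0 L1-HIT; vc=[8,4,12]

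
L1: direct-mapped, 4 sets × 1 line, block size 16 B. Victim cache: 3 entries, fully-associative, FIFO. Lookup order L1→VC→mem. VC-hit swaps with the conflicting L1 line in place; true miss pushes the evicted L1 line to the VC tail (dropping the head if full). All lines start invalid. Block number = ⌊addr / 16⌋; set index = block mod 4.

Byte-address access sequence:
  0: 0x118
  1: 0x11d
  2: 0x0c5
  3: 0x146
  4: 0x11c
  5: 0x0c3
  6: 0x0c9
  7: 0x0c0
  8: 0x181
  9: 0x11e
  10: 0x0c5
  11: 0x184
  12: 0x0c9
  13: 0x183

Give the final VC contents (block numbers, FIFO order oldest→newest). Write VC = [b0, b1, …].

#0 0x118→b17/s1 MISS; vc=[]
#1 0x11d→b17/s1 L1-HIT; vc=[]
#2 0xc5→b12/s0 MISS; vc=[]
#3 0x146→b20/s0 MISS; vc=[12]
#4 0x11c→b17/s1 L1-HIT; vc=[12]
#5 0xc3→b12/s0 VC-HIT; vc=[20]
#6 0xc9→b12/s0 L1-HIT; vc=[20]
#7 0xc0→b12/s0 L1-HIT; vc=[20]
#8 0x181→b24/s0 MISS; vc=[20,12]
#9 0x11e→b17/s1 L1-HIT; vc=[20,12]
#10 0xc5→b12/s0 VC-HIT; vc=[20,24]
#11 0x184→b24/s0 VC-HIT; vc=[20,12]
#12 0xc9→b12/s0 VC-HIT; vc=[20,24]
#13 0x183→b24/s0 VC-HIT; vc=[20,12]

VC = [20, 12]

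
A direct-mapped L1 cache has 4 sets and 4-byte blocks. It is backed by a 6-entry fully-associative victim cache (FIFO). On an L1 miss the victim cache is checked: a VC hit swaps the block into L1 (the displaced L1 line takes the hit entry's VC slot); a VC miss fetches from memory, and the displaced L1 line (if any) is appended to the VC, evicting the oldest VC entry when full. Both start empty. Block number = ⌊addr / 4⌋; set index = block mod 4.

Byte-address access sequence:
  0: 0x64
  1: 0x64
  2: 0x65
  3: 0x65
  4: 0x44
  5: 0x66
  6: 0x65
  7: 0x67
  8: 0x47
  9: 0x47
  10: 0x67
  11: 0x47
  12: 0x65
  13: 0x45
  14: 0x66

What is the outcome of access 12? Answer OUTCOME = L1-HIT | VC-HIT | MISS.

#0 0x64→b25/s1 MISS; vc=[]
#1 0x64→b25/s1 L1-HIT; vc=[]
#2 0x65→b25/s1 L1-HIT; vc=[]
#3 0x65→b25/s1 L1-HIT; vc=[]
#4 0x44→b17/s1 MISS; vc=[25]
#5 0x66→b25/s1 VC-HIT; vc=[17]
#6 0x65→b25/s1 L1-HIT; vc=[17]
#7 0x67→b25/s1 L1-HIT; vc=[17]
#8 0x47→b17/s1 VC-HIT; vc=[25]
#9 0x47→b17/s1 L1-HIT; vc=[25]
#10 0x67→b25/s1 VC-HIT; vc=[17]
#11 0x47→b17/s1 VC-HIT; vc=[25]
#12 0x65→b25/s1 VC-HIT; vc=[17]
#13 0x45→b17/s1 VC-HIT; vc=[25]
#14 0x66→b25/s1 VC-HIT; vc=[17]

OUTCOME = VC-HIT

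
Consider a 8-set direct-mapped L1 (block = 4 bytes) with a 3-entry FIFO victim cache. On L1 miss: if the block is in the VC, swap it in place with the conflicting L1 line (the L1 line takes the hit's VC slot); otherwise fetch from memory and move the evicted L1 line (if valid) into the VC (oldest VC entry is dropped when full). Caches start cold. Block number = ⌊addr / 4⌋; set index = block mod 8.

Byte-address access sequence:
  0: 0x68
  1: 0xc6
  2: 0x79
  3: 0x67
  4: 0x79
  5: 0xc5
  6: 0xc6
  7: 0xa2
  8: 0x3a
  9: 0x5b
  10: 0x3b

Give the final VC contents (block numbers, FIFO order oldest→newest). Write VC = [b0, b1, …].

VC = [25, 30, 22]

0: 0x68 (blk 26, set 2) → MISS  vc=[]
1: 0xc6 (blk 49, set 1) → MISS  vc=[]
2: 0x79 (blk 30, set 6) → MISS  vc=[]
3: 0x67 (blk 25, set 1) → MISS  vc=[49]
4: 0x79 (blk 30, set 6) → L1-HIT  vc=[49]
5: 0xc5 (blk 49, set 1) → VC-HIT  vc=[25]
6: 0xc6 (blk 49, set 1) → L1-HIT  vc=[25]
7: 0xa2 (blk 40, set 0) → MISS  vc=[25]
8: 0x3a (blk 14, set 6) → MISS  vc=[25, 30]
9: 0x5b (blk 22, set 6) → MISS  vc=[25, 30, 14]
10: 0x3b (blk 14, set 6) → VC-HIT  vc=[25, 30, 22]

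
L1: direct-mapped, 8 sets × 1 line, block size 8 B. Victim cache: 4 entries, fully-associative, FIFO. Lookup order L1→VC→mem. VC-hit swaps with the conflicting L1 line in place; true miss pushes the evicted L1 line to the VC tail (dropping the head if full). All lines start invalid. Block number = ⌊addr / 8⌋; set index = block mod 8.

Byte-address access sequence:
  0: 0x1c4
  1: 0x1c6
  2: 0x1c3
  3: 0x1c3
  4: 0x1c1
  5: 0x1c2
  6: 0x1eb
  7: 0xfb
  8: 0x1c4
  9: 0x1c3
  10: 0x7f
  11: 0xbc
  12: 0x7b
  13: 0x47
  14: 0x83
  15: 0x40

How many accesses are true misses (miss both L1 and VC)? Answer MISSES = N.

MISSES = 7

  [0] addr=0x1c4 blk=56 s=0: MISS | VC []
  [1] addr=0x1c6 blk=56 s=0: L1-HIT | VC []
  [2] addr=0x1c3 blk=56 s=0: L1-HIT | VC []
  [3] addr=0x1c3 blk=56 s=0: L1-HIT | VC []
  [4] addr=0x1c1 blk=56 s=0: L1-HIT | VC []
  [5] addr=0x1c2 blk=56 s=0: L1-HIT | VC []
  [6] addr=0x1eb blk=61 s=5: MISS | VC []
  [7] addr=0xfb blk=31 s=7: MISS | VC []
  [8] addr=0x1c4 blk=56 s=0: L1-HIT | VC []
  [9] addr=0x1c3 blk=56 s=0: L1-HIT | VC []
  [10] addr=0x7f blk=15 s=7: MISS | VC [31]
  [11] addr=0xbc blk=23 s=7: MISS | VC [31, 15]
  [12] addr=0x7b blk=15 s=7: VC-HIT | VC [31, 23]
  [13] addr=0x47 blk=8 s=0: MISS | VC [31, 23, 56]
  [14] addr=0x83 blk=16 s=0: MISS | VC [31, 23, 56, 8]
  [15] addr=0x40 blk=8 s=0: VC-HIT | VC [31, 23, 56, 16]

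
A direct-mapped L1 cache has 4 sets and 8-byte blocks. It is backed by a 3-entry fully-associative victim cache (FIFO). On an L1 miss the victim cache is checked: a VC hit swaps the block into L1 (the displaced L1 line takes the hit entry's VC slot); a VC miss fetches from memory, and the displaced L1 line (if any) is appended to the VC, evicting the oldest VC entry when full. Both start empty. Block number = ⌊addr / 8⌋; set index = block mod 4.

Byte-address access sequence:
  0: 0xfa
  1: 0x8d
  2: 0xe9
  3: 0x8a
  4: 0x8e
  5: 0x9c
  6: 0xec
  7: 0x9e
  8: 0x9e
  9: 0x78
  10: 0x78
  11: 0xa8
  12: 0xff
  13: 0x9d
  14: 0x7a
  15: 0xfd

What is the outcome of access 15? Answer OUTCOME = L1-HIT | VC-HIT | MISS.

  [0] addr=0xfa blk=31 s=3: MISS | VC []
  [1] addr=0x8d blk=17 s=1: MISS | VC []
  [2] addr=0xe9 blk=29 s=1: MISS | VC [17]
  [3] addr=0x8a blk=17 s=1: VC-HIT | VC [29]
  [4] addr=0x8e blk=17 s=1: L1-HIT | VC [29]
  [5] addr=0x9c blk=19 s=3: MISS | VC [29, 31]
  [6] addr=0xec blk=29 s=1: VC-HIT | VC [17, 31]
  [7] addr=0x9e blk=19 s=3: L1-HIT | VC [17, 31]
  [8] addr=0x9e blk=19 s=3: L1-HIT | VC [17, 31]
  [9] addr=0x78 blk=15 s=3: MISS | VC [17, 31, 19]
  [10] addr=0x78 blk=15 s=3: L1-HIT | VC [17, 31, 19]
  [11] addr=0xa8 blk=21 s=1: MISS | VC [31, 19, 29]
  [12] addr=0xff blk=31 s=3: VC-HIT | VC [15, 19, 29]
  [13] addr=0x9d blk=19 s=3: VC-HIT | VC [15, 31, 29]
  [14] addr=0x7a blk=15 s=3: VC-HIT | VC [19, 31, 29]
  [15] addr=0xfd blk=31 s=3: VC-HIT | VC [19, 15, 29]

OUTCOME = VC-HIT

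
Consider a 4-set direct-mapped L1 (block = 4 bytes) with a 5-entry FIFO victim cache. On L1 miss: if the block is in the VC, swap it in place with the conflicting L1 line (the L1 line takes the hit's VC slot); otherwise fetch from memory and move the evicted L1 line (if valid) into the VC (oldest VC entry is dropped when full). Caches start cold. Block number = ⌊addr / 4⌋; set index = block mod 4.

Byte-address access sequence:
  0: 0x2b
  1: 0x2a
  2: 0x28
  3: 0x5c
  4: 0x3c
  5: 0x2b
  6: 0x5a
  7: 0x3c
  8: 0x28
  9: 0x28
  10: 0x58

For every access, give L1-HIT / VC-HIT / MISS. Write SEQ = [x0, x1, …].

SEQ = [MISS, L1-HIT, L1-HIT, MISS, MISS, L1-HIT, MISS, L1-HIT, VC-HIT, L1-HIT, VC-HIT]

#0 0x2b→b10/s2 MISS; vc=[]
#1 0x2a→b10/s2 L1-HIT; vc=[]
#2 0x28→b10/s2 L1-HIT; vc=[]
#3 0x5c→b23/s3 MISS; vc=[]
#4 0x3c→b15/s3 MISS; vc=[23]
#5 0x2b→b10/s2 L1-HIT; vc=[23]
#6 0x5a→b22/s2 MISS; vc=[23,10]
#7 0x3c→b15/s3 L1-HIT; vc=[23,10]
#8 0x28→b10/s2 VC-HIT; vc=[23,22]
#9 0x28→b10/s2 L1-HIT; vc=[23,22]
#10 0x58→b22/s2 VC-HIT; vc=[23,10]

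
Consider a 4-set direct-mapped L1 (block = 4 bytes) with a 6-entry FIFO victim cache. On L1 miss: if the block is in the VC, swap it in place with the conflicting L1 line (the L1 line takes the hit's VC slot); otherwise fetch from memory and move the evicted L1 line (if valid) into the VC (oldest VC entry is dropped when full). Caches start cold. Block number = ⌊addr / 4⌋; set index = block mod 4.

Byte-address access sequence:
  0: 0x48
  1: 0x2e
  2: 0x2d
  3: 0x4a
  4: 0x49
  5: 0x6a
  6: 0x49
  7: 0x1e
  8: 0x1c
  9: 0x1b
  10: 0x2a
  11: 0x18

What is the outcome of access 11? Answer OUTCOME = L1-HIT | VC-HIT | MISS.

#0 0x48→b18/s2 MISS; vc=[]
#1 0x2e→b11/s3 MISS; vc=[]
#2 0x2d→b11/s3 L1-HIT; vc=[]
#3 0x4a→b18/s2 L1-HIT; vc=[]
#4 0x49→b18/s2 L1-HIT; vc=[]
#5 0x6a→b26/s2 MISS; vc=[18]
#6 0x49→b18/s2 VC-HIT; vc=[26]
#7 0x1e→b7/s3 MISS; vc=[26,11]
#8 0x1c→b7/s3 L1-HIT; vc=[26,11]
#9 0x1b→b6/s2 MISS; vc=[26,11,18]
#10 0x2a→b10/s2 MISS; vc=[26,11,18,6]
#11 0x18→b6/s2 VC-HIT; vc=[26,11,18,10]

OUTCOME = VC-HIT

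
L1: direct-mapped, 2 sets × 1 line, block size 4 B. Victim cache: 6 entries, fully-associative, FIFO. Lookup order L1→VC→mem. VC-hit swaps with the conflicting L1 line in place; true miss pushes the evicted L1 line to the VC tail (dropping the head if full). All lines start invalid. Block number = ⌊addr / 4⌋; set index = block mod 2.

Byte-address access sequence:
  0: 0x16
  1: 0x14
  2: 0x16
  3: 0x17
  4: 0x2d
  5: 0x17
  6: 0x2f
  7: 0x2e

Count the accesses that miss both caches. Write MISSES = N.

#0 0x16→b5/s1 MISS; vc=[]
#1 0x14→b5/s1 L1-HIT; vc=[]
#2 0x16→b5/s1 L1-HIT; vc=[]
#3 0x17→b5/s1 L1-HIT; vc=[]
#4 0x2d→b11/s1 MISS; vc=[5]
#5 0x17→b5/s1 VC-HIT; vc=[11]
#6 0x2f→b11/s1 VC-HIT; vc=[5]
#7 0x2e→b11/s1 L1-HIT; vc=[5]

MISSES = 2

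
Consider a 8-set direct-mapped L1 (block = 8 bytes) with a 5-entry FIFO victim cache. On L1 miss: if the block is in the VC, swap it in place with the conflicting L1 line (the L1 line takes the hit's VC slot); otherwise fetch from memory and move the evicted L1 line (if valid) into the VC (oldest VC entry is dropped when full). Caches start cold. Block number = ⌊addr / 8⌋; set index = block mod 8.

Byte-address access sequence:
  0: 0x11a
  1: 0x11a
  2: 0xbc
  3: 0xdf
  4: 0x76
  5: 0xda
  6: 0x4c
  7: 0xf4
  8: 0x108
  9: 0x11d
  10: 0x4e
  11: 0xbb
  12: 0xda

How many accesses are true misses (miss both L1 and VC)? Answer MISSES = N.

  [0] addr=0x11a blk=35 s=3: MISS | VC []
  [1] addr=0x11a blk=35 s=3: L1-HIT | VC []
  [2] addr=0xbc blk=23 s=7: MISS | VC []
  [3] addr=0xdf blk=27 s=3: MISS | VC [35]
  [4] addr=0x76 blk=14 s=6: MISS | VC [35]
  [5] addr=0xda blk=27 s=3: L1-HIT | VC [35]
  [6] addr=0x4c blk=9 s=1: MISS | VC [35]
  [7] addr=0xf4 blk=30 s=6: MISS | VC [35, 14]
  [8] addr=0x108 blk=33 s=1: MISS | VC [35, 14, 9]
  [9] addr=0x11d blk=35 s=3: VC-HIT | VC [27, 14, 9]
  [10] addr=0x4e blk=9 s=1: VC-HIT | VC [27, 14, 33]
  [11] addr=0xbb blk=23 s=7: L1-HIT | VC [27, 14, 33]
  [12] addr=0xda blk=27 s=3: VC-HIT | VC [35, 14, 33]

MISSES = 7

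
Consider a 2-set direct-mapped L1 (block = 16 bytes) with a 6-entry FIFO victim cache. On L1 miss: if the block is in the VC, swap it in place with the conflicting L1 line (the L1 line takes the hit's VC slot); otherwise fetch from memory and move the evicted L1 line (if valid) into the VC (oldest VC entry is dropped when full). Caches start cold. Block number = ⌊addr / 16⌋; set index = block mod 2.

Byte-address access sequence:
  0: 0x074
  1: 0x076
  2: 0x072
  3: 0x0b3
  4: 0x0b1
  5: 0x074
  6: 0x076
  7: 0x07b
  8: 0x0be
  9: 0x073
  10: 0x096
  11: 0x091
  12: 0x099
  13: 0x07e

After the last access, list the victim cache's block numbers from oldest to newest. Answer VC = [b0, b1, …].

  [0] addr=0x74 blk=7 s=1: MISS | VC []
  [1] addr=0x76 blk=7 s=1: L1-HIT | VC []
  [2] addr=0x72 blk=7 s=1: L1-HIT | VC []
  [3] addr=0xb3 blk=11 s=1: MISS | VC [7]
  [4] addr=0xb1 blk=11 s=1: L1-HIT | VC [7]
  [5] addr=0x74 blk=7 s=1: VC-HIT | VC [11]
  [6] addr=0x76 blk=7 s=1: L1-HIT | VC [11]
  [7] addr=0x7b blk=7 s=1: L1-HIT | VC [11]
  [8] addr=0xbe blk=11 s=1: VC-HIT | VC [7]
  [9] addr=0x73 blk=7 s=1: VC-HIT | VC [11]
  [10] addr=0x96 blk=9 s=1: MISS | VC [11, 7]
  [11] addr=0x91 blk=9 s=1: L1-HIT | VC [11, 7]
  [12] addr=0x99 blk=9 s=1: L1-HIT | VC [11, 7]
  [13] addr=0x7e blk=7 s=1: VC-HIT | VC [11, 9]

VC = [11, 9]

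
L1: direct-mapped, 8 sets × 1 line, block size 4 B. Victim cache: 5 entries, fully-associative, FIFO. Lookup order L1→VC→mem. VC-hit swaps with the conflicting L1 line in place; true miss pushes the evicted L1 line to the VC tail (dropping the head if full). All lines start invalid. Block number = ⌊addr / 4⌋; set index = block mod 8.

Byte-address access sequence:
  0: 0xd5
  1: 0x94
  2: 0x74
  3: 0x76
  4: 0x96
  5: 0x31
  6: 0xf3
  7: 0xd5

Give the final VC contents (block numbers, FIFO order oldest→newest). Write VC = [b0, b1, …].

  [0] addr=0xd5 blk=53 s=5: MISS | VC []
  [1] addr=0x94 blk=37 s=5: MISS | VC [53]
  [2] addr=0x74 blk=29 s=5: MISS | VC [53, 37]
  [3] addr=0x76 blk=29 s=5: L1-HIT | VC [53, 37]
  [4] addr=0x96 blk=37 s=5: VC-HIT | VC [53, 29]
  [5] addr=0x31 blk=12 s=4: MISS | VC [53, 29]
  [6] addr=0xf3 blk=60 s=4: MISS | VC [53, 29, 12]
  [7] addr=0xd5 blk=53 s=5: VC-HIT | VC [37, 29, 12]

VC = [37, 29, 12]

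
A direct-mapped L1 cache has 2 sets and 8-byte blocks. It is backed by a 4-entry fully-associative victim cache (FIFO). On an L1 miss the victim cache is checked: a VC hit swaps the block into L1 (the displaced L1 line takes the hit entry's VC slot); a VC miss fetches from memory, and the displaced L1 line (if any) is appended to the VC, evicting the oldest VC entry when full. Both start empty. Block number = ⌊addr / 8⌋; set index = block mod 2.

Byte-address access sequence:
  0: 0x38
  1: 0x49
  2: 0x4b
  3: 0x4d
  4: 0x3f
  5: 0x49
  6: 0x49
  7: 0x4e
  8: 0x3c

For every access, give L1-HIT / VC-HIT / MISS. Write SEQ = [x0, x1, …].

0: 0x38 (blk 7, set 1) → MISS  vc=[]
1: 0x49 (blk 9, set 1) → MISS  vc=[7]
2: 0x4b (blk 9, set 1) → L1-HIT  vc=[7]
3: 0x4d (blk 9, set 1) → L1-HIT  vc=[7]
4: 0x3f (blk 7, set 1) → VC-HIT  vc=[9]
5: 0x49 (blk 9, set 1) → VC-HIT  vc=[7]
6: 0x49 (blk 9, set 1) → L1-HIT  vc=[7]
7: 0x4e (blk 9, set 1) → L1-HIT  vc=[7]
8: 0x3c (blk 7, set 1) → VC-HIT  vc=[9]

SEQ = [MISS, MISS, L1-HIT, L1-HIT, VC-HIT, VC-HIT, L1-HIT, L1-HIT, VC-HIT]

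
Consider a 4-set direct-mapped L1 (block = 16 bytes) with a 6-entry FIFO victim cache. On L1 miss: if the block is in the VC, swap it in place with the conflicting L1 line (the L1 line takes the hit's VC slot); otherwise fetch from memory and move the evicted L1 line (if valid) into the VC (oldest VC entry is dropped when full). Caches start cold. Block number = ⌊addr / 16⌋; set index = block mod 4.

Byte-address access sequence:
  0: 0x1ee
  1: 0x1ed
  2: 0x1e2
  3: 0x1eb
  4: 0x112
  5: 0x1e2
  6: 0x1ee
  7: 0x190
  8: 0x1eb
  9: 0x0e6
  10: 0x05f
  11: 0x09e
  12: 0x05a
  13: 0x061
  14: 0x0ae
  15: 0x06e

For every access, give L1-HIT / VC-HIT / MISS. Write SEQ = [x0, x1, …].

SEQ = [MISS, L1-HIT, L1-HIT, L1-HIT, MISS, L1-HIT, L1-HIT, MISS, L1-HIT, MISS, MISS, MISS, VC-HIT, MISS, MISS, VC-HIT]

#0 0x1ee→b30/s2 MISS; vc=[]
#1 0x1ed→b30/s2 L1-HIT; vc=[]
#2 0x1e2→b30/s2 L1-HIT; vc=[]
#3 0x1eb→b30/s2 L1-HIT; vc=[]
#4 0x112→b17/s1 MISS; vc=[]
#5 0x1e2→b30/s2 L1-HIT; vc=[]
#6 0x1ee→b30/s2 L1-HIT; vc=[]
#7 0x190→b25/s1 MISS; vc=[17]
#8 0x1eb→b30/s2 L1-HIT; vc=[17]
#9 0xe6→b14/s2 MISS; vc=[17,30]
#10 0x5f→b5/s1 MISS; vc=[17,30,25]
#11 0x9e→b9/s1 MISS; vc=[17,30,25,5]
#12 0x5a→b5/s1 VC-HIT; vc=[17,30,25,9]
#13 0x61→b6/s2 MISS; vc=[17,30,25,9,14]
#14 0xae→b10/s2 MISS; vc=[17,30,25,9,14,6]
#15 0x6e→b6/s2 VC-HIT; vc=[17,30,25,9,14,10]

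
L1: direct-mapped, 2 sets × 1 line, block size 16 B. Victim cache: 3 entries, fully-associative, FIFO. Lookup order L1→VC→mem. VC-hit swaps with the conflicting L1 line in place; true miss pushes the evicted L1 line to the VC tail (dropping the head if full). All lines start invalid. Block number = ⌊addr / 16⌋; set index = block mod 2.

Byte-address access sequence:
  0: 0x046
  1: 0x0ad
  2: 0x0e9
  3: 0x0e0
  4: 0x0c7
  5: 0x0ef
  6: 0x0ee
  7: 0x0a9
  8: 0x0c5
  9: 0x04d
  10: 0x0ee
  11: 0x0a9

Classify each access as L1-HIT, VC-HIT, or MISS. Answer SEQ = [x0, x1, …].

0: 0x46 (blk 4, set 0) → MISS  vc=[]
1: 0xad (blk 10, set 0) → MISS  vc=[4]
2: 0xe9 (blk 14, set 0) → MISS  vc=[4, 10]
3: 0xe0 (blk 14, set 0) → L1-HIT  vc=[4, 10]
4: 0xc7 (blk 12, set 0) → MISS  vc=[4, 10, 14]
5: 0xef (blk 14, set 0) → VC-HIT  vc=[4, 10, 12]
6: 0xee (blk 14, set 0) → L1-HIT  vc=[4, 10, 12]
7: 0xa9 (blk 10, set 0) → VC-HIT  vc=[4, 14, 12]
8: 0xc5 (blk 12, set 0) → VC-HIT  vc=[4, 14, 10]
9: 0x4d (blk 4, set 0) → VC-HIT  vc=[12, 14, 10]
10: 0xee (blk 14, set 0) → VC-HIT  vc=[12, 4, 10]
11: 0xa9 (blk 10, set 0) → VC-HIT  vc=[12, 4, 14]

SEQ = [MISS, MISS, MISS, L1-HIT, MISS, VC-HIT, L1-HIT, VC-HIT, VC-HIT, VC-HIT, VC-HIT, VC-HIT]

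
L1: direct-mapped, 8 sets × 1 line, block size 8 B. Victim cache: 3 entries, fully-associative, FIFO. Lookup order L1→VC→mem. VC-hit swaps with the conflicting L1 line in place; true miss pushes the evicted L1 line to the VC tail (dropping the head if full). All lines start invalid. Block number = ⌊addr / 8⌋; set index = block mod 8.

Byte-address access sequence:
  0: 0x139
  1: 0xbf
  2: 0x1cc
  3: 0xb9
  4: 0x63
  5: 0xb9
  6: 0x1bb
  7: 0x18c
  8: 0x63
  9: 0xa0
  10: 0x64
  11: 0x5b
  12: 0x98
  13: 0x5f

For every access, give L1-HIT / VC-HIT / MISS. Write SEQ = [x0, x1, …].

SEQ = [MISS, MISS, MISS, L1-HIT, MISS, L1-HIT, MISS, MISS, L1-HIT, MISS, VC-HIT, MISS, MISS, VC-HIT]

#0 0x139→b39/s7 MISS; vc=[]
#1 0xbf→b23/s7 MISS; vc=[39]
#2 0x1cc→b57/s1 MISS; vc=[39]
#3 0xb9→b23/s7 L1-HIT; vc=[39]
#4 0x63→b12/s4 MISS; vc=[39]
#5 0xb9→b23/s7 L1-HIT; vc=[39]
#6 0x1bb→b55/s7 MISS; vc=[39,23]
#7 0x18c→b49/s1 MISS; vc=[39,23,57]
#8 0x63→b12/s4 L1-HIT; vc=[39,23,57]
#9 0xa0→b20/s4 MISS; vc=[23,57,12]
#10 0x64→b12/s4 VC-HIT; vc=[23,57,20]
#11 0x5b→b11/s3 MISS; vc=[23,57,20]
#12 0x98→b19/s3 MISS; vc=[57,20,11]
#13 0x5f→b11/s3 VC-HIT; vc=[57,20,19]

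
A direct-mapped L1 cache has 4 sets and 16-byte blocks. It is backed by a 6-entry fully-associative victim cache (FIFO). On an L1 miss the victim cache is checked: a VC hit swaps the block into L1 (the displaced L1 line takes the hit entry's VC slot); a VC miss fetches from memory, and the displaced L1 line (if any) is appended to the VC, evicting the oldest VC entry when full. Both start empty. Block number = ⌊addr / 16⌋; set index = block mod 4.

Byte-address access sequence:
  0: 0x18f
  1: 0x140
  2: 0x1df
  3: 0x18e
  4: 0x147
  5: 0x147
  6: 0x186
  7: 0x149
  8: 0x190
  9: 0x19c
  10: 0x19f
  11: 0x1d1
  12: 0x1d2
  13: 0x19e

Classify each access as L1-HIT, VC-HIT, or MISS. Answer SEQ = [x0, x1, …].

SEQ = [MISS, MISS, MISS, VC-HIT, VC-HIT, L1-HIT, VC-HIT, VC-HIT, MISS, L1-HIT, L1-HIT, VC-HIT, L1-HIT, VC-HIT]

  [0] addr=0x18f blk=24 s=0: MISS | VC []
  [1] addr=0x140 blk=20 s=0: MISS | VC [24]
  [2] addr=0x1df blk=29 s=1: MISS | VC [24]
  [3] addr=0x18e blk=24 s=0: VC-HIT | VC [20]
  [4] addr=0x147 blk=20 s=0: VC-HIT | VC [24]
  [5] addr=0x147 blk=20 s=0: L1-HIT | VC [24]
  [6] addr=0x186 blk=24 s=0: VC-HIT | VC [20]
  [7] addr=0x149 blk=20 s=0: VC-HIT | VC [24]
  [8] addr=0x190 blk=25 s=1: MISS | VC [24, 29]
  [9] addr=0x19c blk=25 s=1: L1-HIT | VC [24, 29]
  [10] addr=0x19f blk=25 s=1: L1-HIT | VC [24, 29]
  [11] addr=0x1d1 blk=29 s=1: VC-HIT | VC [24, 25]
  [12] addr=0x1d2 blk=29 s=1: L1-HIT | VC [24, 25]
  [13] addr=0x19e blk=25 s=1: VC-HIT | VC [24, 29]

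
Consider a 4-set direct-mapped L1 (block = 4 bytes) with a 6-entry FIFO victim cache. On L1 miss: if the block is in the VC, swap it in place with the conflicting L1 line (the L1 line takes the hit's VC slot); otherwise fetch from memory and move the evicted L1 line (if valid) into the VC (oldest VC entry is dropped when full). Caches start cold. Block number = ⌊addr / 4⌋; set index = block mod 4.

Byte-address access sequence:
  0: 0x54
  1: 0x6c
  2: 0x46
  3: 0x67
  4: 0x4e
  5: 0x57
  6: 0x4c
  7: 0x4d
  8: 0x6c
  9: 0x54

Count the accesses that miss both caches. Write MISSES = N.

0: 0x54 (blk 21, set 1) → MISS  vc=[]
1: 0x6c (blk 27, set 3) → MISS  vc=[]
2: 0x46 (blk 17, set 1) → MISS  vc=[21]
3: 0x67 (blk 25, set 1) → MISS  vc=[21, 17]
4: 0x4e (blk 19, set 3) → MISS  vc=[21, 17, 27]
5: 0x57 (blk 21, set 1) → VC-HIT  vc=[25, 17, 27]
6: 0x4c (blk 19, set 3) → L1-HIT  vc=[25, 17, 27]
7: 0x4d (blk 19, set 3) → L1-HIT  vc=[25, 17, 27]
8: 0x6c (blk 27, set 3) → VC-HIT  vc=[25, 17, 19]
9: 0x54 (blk 21, set 1) → L1-HIT  vc=[25, 17, 19]

MISSES = 5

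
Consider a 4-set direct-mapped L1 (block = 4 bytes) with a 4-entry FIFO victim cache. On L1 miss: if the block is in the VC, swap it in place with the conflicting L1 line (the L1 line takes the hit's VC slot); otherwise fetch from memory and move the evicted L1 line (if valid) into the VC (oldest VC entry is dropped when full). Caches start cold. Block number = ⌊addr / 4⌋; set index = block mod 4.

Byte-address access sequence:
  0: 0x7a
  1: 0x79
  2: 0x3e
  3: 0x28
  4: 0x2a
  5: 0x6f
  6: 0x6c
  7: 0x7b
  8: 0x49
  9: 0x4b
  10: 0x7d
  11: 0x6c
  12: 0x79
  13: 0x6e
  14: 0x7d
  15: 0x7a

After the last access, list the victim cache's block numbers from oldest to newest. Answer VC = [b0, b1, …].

VC = [10, 15, 18, 27]

  [0] addr=0x7a blk=30 s=2: MISS | VC []
  [1] addr=0x79 blk=30 s=2: L1-HIT | VC []
  [2] addr=0x3e blk=15 s=3: MISS | VC []
  [3] addr=0x28 blk=10 s=2: MISS | VC [30]
  [4] addr=0x2a blk=10 s=2: L1-HIT | VC [30]
  [5] addr=0x6f blk=27 s=3: MISS | VC [30, 15]
  [6] addr=0x6c blk=27 s=3: L1-HIT | VC [30, 15]
  [7] addr=0x7b blk=30 s=2: VC-HIT | VC [10, 15]
  [8] addr=0x49 blk=18 s=2: MISS | VC [10, 15, 30]
  [9] addr=0x4b blk=18 s=2: L1-HIT | VC [10, 15, 30]
  [10] addr=0x7d blk=31 s=3: MISS | VC [10, 15, 30, 27]
  [11] addr=0x6c blk=27 s=3: VC-HIT | VC [10, 15, 30, 31]
  [12] addr=0x79 blk=30 s=2: VC-HIT | VC [10, 15, 18, 31]
  [13] addr=0x6e blk=27 s=3: L1-HIT | VC [10, 15, 18, 31]
  [14] addr=0x7d blk=31 s=3: VC-HIT | VC [10, 15, 18, 27]
  [15] addr=0x7a blk=30 s=2: L1-HIT | VC [10, 15, 18, 27]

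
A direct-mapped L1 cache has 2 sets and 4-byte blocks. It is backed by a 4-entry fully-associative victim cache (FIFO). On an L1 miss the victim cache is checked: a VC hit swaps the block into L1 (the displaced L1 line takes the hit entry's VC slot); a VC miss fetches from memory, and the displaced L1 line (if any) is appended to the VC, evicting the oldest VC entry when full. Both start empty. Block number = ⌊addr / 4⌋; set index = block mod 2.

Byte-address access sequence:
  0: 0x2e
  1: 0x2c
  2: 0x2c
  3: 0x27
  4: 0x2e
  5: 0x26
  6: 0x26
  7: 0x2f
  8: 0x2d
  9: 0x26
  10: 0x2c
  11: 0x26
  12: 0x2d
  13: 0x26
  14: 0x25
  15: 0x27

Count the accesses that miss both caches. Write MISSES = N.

MISSES = 2

0: 0x2e (blk 11, set 1) → MISS  vc=[]
1: 0x2c (blk 11, set 1) → L1-HIT  vc=[]
2: 0x2c (blk 11, set 1) → L1-HIT  vc=[]
3: 0x27 (blk 9, set 1) → MISS  vc=[11]
4: 0x2e (blk 11, set 1) → VC-HIT  vc=[9]
5: 0x26 (blk 9, set 1) → VC-HIT  vc=[11]
6: 0x26 (blk 9, set 1) → L1-HIT  vc=[11]
7: 0x2f (blk 11, set 1) → VC-HIT  vc=[9]
8: 0x2d (blk 11, set 1) → L1-HIT  vc=[9]
9: 0x26 (blk 9, set 1) → VC-HIT  vc=[11]
10: 0x2c (blk 11, set 1) → VC-HIT  vc=[9]
11: 0x26 (blk 9, set 1) → VC-HIT  vc=[11]
12: 0x2d (blk 11, set 1) → VC-HIT  vc=[9]
13: 0x26 (blk 9, set 1) → VC-HIT  vc=[11]
14: 0x25 (blk 9, set 1) → L1-HIT  vc=[11]
15: 0x27 (blk 9, set 1) → L1-HIT  vc=[11]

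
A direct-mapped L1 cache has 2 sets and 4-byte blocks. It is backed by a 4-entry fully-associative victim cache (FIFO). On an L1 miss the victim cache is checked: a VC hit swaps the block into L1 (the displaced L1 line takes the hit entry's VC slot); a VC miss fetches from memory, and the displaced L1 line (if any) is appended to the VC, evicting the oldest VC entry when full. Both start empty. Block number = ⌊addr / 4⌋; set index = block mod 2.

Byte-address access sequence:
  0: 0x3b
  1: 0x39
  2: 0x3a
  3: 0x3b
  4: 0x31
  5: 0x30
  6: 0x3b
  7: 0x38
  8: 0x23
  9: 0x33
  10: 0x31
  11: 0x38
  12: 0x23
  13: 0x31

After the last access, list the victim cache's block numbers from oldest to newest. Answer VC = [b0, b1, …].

  [0] addr=0x3b blk=14 s=0: MISS | VC []
  [1] addr=0x39 blk=14 s=0: L1-HIT | VC []
  [2] addr=0x3a blk=14 s=0: L1-HIT | VC []
  [3] addr=0x3b blk=14 s=0: L1-HIT | VC []
  [4] addr=0x31 blk=12 s=0: MISS | VC [14]
  [5] addr=0x30 blk=12 s=0: L1-HIT | VC [14]
  [6] addr=0x3b blk=14 s=0: VC-HIT | VC [12]
  [7] addr=0x38 blk=14 s=0: L1-HIT | VC [12]
  [8] addr=0x23 blk=8 s=0: MISS | VC [12, 14]
  [9] addr=0x33 blk=12 s=0: VC-HIT | VC [8, 14]
  [10] addr=0x31 blk=12 s=0: L1-HIT | VC [8, 14]
  [11] addr=0x38 blk=14 s=0: VC-HIT | VC [8, 12]
  [12] addr=0x23 blk=8 s=0: VC-HIT | VC [14, 12]
  [13] addr=0x31 blk=12 s=0: VC-HIT | VC [14, 8]

VC = [14, 8]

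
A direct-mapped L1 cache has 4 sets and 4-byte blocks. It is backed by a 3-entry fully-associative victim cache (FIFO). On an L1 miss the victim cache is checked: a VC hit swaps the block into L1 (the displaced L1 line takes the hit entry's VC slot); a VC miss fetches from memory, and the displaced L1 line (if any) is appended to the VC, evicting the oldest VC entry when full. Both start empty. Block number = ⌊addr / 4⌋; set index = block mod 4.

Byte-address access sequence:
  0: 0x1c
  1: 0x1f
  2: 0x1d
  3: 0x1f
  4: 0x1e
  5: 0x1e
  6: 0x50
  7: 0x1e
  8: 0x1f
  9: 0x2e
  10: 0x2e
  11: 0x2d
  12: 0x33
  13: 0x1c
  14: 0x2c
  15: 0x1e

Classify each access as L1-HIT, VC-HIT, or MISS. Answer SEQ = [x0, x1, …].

0: 0x1c (blk 7, set 3) → MISS  vc=[]
1: 0x1f (blk 7, set 3) → L1-HIT  vc=[]
2: 0x1d (blk 7, set 3) → L1-HIT  vc=[]
3: 0x1f (blk 7, set 3) → L1-HIT  vc=[]
4: 0x1e (blk 7, set 3) → L1-HIT  vc=[]
5: 0x1e (blk 7, set 3) → L1-HIT  vc=[]
6: 0x50 (blk 20, set 0) → MISS  vc=[]
7: 0x1e (blk 7, set 3) → L1-HIT  vc=[]
8: 0x1f (blk 7, set 3) → L1-HIT  vc=[]
9: 0x2e (blk 11, set 3) → MISS  vc=[7]
10: 0x2e (blk 11, set 3) → L1-HIT  vc=[7]
11: 0x2d (blk 11, set 3) → L1-HIT  vc=[7]
12: 0x33 (blk 12, set 0) → MISS  vc=[7, 20]
13: 0x1c (blk 7, set 3) → VC-HIT  vc=[11, 20]
14: 0x2c (blk 11, set 3) → VC-HIT  vc=[7, 20]
15: 0x1e (blk 7, set 3) → VC-HIT  vc=[11, 20]

SEQ = [MISS, L1-HIT, L1-HIT, L1-HIT, L1-HIT, L1-HIT, MISS, L1-HIT, L1-HIT, MISS, L1-HIT, L1-HIT, MISS, VC-HIT, VC-HIT, VC-HIT]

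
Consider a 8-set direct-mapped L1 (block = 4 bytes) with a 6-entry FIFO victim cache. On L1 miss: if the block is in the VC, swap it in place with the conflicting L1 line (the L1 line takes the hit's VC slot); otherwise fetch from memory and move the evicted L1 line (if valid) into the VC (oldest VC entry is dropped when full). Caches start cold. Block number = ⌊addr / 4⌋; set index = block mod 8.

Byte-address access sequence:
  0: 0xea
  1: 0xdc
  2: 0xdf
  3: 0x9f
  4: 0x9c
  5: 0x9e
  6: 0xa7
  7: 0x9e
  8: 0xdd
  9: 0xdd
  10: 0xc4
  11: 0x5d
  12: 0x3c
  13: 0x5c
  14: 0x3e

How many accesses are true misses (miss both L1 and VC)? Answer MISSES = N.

0: 0xea (blk 58, set 2) → MISS  vc=[]
1: 0xdc (blk 55, set 7) → MISS  vc=[]
2: 0xdf (blk 55, set 7) → L1-HIT  vc=[]
3: 0x9f (blk 39, set 7) → MISS  vc=[55]
4: 0x9c (blk 39, set 7) → L1-HIT  vc=[55]
5: 0x9e (blk 39, set 7) → L1-HIT  vc=[55]
6: 0xa7 (blk 41, set 1) → MISS  vc=[55]
7: 0x9e (blk 39, set 7) → L1-HIT  vc=[55]
8: 0xdd (blk 55, set 7) → VC-HIT  vc=[39]
9: 0xdd (blk 55, set 7) → L1-HIT  vc=[39]
10: 0xc4 (blk 49, set 1) → MISS  vc=[39, 41]
11: 0x5d (blk 23, set 7) → MISS  vc=[39, 41, 55]
12: 0x3c (blk 15, set 7) → MISS  vc=[39, 41, 55, 23]
13: 0x5c (blk 23, set 7) → VC-HIT  vc=[39, 41, 55, 15]
14: 0x3e (blk 15, set 7) → VC-HIT  vc=[39, 41, 55, 23]

MISSES = 7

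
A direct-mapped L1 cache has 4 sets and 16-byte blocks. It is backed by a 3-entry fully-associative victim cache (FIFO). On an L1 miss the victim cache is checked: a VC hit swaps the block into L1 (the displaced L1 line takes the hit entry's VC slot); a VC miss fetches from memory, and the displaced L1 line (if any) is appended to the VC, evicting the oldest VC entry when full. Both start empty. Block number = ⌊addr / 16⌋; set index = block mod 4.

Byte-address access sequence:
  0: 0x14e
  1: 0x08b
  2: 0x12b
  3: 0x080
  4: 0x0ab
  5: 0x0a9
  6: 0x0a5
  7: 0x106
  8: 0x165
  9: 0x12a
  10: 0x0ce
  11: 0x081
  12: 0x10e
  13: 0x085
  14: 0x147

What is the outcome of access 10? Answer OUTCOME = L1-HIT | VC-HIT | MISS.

OUTCOME = MISS

  [0] addr=0x14e blk=20 s=0: MISS | VC []
  [1] addr=0x8b blk=8 s=0: MISS | VC [20]
  [2] addr=0x12b blk=18 s=2: MISS | VC [20]
  [3] addr=0x80 blk=8 s=0: L1-HIT | VC [20]
  [4] addr=0xab blk=10 s=2: MISS | VC [20, 18]
  [5] addr=0xa9 blk=10 s=2: L1-HIT | VC [20, 18]
  [6] addr=0xa5 blk=10 s=2: L1-HIT | VC [20, 18]
  [7] addr=0x106 blk=16 s=0: MISS | VC [20, 18, 8]
  [8] addr=0x165 blk=22 s=2: MISS | VC [18, 8, 10]
  [9] addr=0x12a blk=18 s=2: VC-HIT | VC [22, 8, 10]
  [10] addr=0xce blk=12 s=0: MISS | VC [8, 10, 16]
  [11] addr=0x81 blk=8 s=0: VC-HIT | VC [12, 10, 16]
  [12] addr=0x10e blk=16 s=0: VC-HIT | VC [12, 10, 8]
  [13] addr=0x85 blk=8 s=0: VC-HIT | VC [12, 10, 16]
  [14] addr=0x147 blk=20 s=0: MISS | VC [10, 16, 8]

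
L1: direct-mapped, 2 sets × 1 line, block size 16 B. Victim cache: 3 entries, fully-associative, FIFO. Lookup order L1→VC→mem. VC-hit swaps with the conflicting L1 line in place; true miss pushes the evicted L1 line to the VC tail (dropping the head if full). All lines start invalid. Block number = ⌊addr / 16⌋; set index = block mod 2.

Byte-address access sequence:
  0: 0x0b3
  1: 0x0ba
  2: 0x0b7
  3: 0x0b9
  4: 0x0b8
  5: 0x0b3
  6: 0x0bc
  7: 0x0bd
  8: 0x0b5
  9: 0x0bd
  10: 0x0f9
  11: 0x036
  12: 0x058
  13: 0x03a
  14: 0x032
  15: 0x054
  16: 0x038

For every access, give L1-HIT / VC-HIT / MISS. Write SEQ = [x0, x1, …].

  [0] addr=0xb3 blk=11 s=1: MISS | VC []
  [1] addr=0xba blk=11 s=1: L1-HIT | VC []
  [2] addr=0xb7 blk=11 s=1: L1-HIT | VC []
  [3] addr=0xb9 blk=11 s=1: L1-HIT | VC []
  [4] addr=0xb8 blk=11 s=1: L1-HIT | VC []
  [5] addr=0xb3 blk=11 s=1: L1-HIT | VC []
  [6] addr=0xbc blk=11 s=1: L1-HIT | VC []
  [7] addr=0xbd blk=11 s=1: L1-HIT | VC []
  [8] addr=0xb5 blk=11 s=1: L1-HIT | VC []
  [9] addr=0xbd blk=11 s=1: L1-HIT | VC []
  [10] addr=0xf9 blk=15 s=1: MISS | VC [11]
  [11] addr=0x36 blk=3 s=1: MISS | VC [11, 15]
  [12] addr=0x58 blk=5 s=1: MISS | VC [11, 15, 3]
  [13] addr=0x3a blk=3 s=1: VC-HIT | VC [11, 15, 5]
  [14] addr=0x32 blk=3 s=1: L1-HIT | VC [11, 15, 5]
  [15] addr=0x54 blk=5 s=1: VC-HIT | VC [11, 15, 3]
  [16] addr=0x38 blk=3 s=1: VC-HIT | VC [11, 15, 5]

SEQ = [MISS, L1-HIT, L1-HIT, L1-HIT, L1-HIT, L1-HIT, L1-HIT, L1-HIT, L1-HIT, L1-HIT, MISS, MISS, MISS, VC-HIT, L1-HIT, VC-HIT, VC-HIT]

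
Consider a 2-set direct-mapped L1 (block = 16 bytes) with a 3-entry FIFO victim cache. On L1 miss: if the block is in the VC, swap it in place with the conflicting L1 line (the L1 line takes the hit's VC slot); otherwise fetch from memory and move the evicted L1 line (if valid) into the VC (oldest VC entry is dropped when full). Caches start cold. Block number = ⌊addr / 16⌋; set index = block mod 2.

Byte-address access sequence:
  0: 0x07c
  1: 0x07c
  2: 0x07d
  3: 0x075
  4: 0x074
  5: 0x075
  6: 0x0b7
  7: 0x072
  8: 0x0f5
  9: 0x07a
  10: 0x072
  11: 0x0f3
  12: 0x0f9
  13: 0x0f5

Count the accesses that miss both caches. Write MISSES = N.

MISSES = 3

  [0] addr=0x7c blk=7 s=1: MISS | VC []
  [1] addr=0x7c blk=7 s=1: L1-HIT | VC []
  [2] addr=0x7d blk=7 s=1: L1-HIT | VC []
  [3] addr=0x75 blk=7 s=1: L1-HIT | VC []
  [4] addr=0x74 blk=7 s=1: L1-HIT | VC []
  [5] addr=0x75 blk=7 s=1: L1-HIT | VC []
  [6] addr=0xb7 blk=11 s=1: MISS | VC [7]
  [7] addr=0x72 blk=7 s=1: VC-HIT | VC [11]
  [8] addr=0xf5 blk=15 s=1: MISS | VC [11, 7]
  [9] addr=0x7a blk=7 s=1: VC-HIT | VC [11, 15]
  [10] addr=0x72 blk=7 s=1: L1-HIT | VC [11, 15]
  [11] addr=0xf3 blk=15 s=1: VC-HIT | VC [11, 7]
  [12] addr=0xf9 blk=15 s=1: L1-HIT | VC [11, 7]
  [13] addr=0xf5 blk=15 s=1: L1-HIT | VC [11, 7]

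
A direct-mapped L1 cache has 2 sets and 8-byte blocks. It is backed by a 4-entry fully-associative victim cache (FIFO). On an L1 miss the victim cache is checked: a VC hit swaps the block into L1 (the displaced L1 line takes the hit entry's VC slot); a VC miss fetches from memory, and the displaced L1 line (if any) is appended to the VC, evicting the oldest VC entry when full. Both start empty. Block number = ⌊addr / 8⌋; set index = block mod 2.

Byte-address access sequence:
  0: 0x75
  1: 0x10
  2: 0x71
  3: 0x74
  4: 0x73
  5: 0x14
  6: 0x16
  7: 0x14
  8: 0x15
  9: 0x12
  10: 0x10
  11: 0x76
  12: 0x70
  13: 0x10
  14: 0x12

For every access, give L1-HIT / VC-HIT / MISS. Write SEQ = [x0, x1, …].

SEQ = [MISS, MISS, VC-HIT, L1-HIT, L1-HIT, VC-HIT, L1-HIT, L1-HIT, L1-HIT, L1-HIT, L1-HIT, VC-HIT, L1-HIT, VC-HIT, L1-HIT]

  [0] addr=0x75 blk=14 s=0: MISS | VC []
  [1] addr=0x10 blk=2 s=0: MISS | VC [14]
  [2] addr=0x71 blk=14 s=0: VC-HIT | VC [2]
  [3] addr=0x74 blk=14 s=0: L1-HIT | VC [2]
  [4] addr=0x73 blk=14 s=0: L1-HIT | VC [2]
  [5] addr=0x14 blk=2 s=0: VC-HIT | VC [14]
  [6] addr=0x16 blk=2 s=0: L1-HIT | VC [14]
  [7] addr=0x14 blk=2 s=0: L1-HIT | VC [14]
  [8] addr=0x15 blk=2 s=0: L1-HIT | VC [14]
  [9] addr=0x12 blk=2 s=0: L1-HIT | VC [14]
  [10] addr=0x10 blk=2 s=0: L1-HIT | VC [14]
  [11] addr=0x76 blk=14 s=0: VC-HIT | VC [2]
  [12] addr=0x70 blk=14 s=0: L1-HIT | VC [2]
  [13] addr=0x10 blk=2 s=0: VC-HIT | VC [14]
  [14] addr=0x12 blk=2 s=0: L1-HIT | VC [14]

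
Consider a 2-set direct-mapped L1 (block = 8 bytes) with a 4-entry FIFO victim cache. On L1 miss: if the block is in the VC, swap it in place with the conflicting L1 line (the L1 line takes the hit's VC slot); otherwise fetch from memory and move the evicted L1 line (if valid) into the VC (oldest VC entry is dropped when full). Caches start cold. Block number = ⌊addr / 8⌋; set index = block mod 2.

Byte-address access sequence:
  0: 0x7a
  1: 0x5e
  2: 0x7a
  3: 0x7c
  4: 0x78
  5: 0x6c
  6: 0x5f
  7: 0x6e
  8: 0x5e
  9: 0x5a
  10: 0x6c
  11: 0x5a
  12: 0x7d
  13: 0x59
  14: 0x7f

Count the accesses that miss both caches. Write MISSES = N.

0: 0x7a (blk 15, set 1) → MISS  vc=[]
1: 0x5e (blk 11, set 1) → MISS  vc=[15]
2: 0x7a (blk 15, set 1) → VC-HIT  vc=[11]
3: 0x7c (blk 15, set 1) → L1-HIT  vc=[11]
4: 0x78 (blk 15, set 1) → L1-HIT  vc=[11]
5: 0x6c (blk 13, set 1) → MISS  vc=[11, 15]
6: 0x5f (blk 11, set 1) → VC-HIT  vc=[13, 15]
7: 0x6e (blk 13, set 1) → VC-HIT  vc=[11, 15]
8: 0x5e (blk 11, set 1) → VC-HIT  vc=[13, 15]
9: 0x5a (blk 11, set 1) → L1-HIT  vc=[13, 15]
10: 0x6c (blk 13, set 1) → VC-HIT  vc=[11, 15]
11: 0x5a (blk 11, set 1) → VC-HIT  vc=[13, 15]
12: 0x7d (blk 15, set 1) → VC-HIT  vc=[13, 11]
13: 0x59 (blk 11, set 1) → VC-HIT  vc=[13, 15]
14: 0x7f (blk 15, set 1) → VC-HIT  vc=[13, 11]

MISSES = 3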